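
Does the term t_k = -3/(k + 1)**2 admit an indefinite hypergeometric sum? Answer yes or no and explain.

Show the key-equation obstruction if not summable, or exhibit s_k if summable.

The ratio is (k + 1)**2/(k + 2)**2.
Gosper form: A/B · C(k+1)/C(k) with A=k**2 + 2*k + 1, B=k**2 + 4*k + 4, C=1.
Solve (k**2 + 2*k + 1)·f(k+1) − (k**2 + 2*k + 1)·f(k) = 1.
d = 0 from the (2,2,0) case.
Write f(k) = c0. Then LHS − RHS = -1, requiring -1 = 0: contradictory. No certificate.

No — key equation has no polynomial f.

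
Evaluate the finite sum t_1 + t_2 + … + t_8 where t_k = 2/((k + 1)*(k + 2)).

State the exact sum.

r(k) = (k + 1)/(k + 3) after simplifying.
Factor: A=k + 1; B=k + 3; C=1.
Set up (k + 1)·f(k+1) − (k + 2)·f(k) − (1) = 0.
d = 1 from the (1,1,0) case.
Solving with deg f ≤ 1: f(k) = k.
Certificate R = B(k−1)f/C = k*(k + 2) gives s_k = 2*k/(k + 1).
Check: Δs_k = 2/(k**2 + 3*k + 2). ✓
Telescoping: Σ = s_(9) − s_(1) = 9/5 − (1) = 4/5.

Σ = 4/5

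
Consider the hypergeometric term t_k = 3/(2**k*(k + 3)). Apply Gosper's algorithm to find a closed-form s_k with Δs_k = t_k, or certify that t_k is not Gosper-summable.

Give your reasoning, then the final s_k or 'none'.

Compute t_(k+1)/t_k: get (k + 3)/(2*(k + 4)).
Factor: A=k/2 + 3/2; B=k + 4; C=1.
Key eq: (k/2 + 3/2)·f(k+1) = (k + 3)·f(k) + (1).
Bound: deg f ≤ -1.
deg f ≤ -1 is impossible — no certificate.

none (Gosper's algorithm certifies no s_k)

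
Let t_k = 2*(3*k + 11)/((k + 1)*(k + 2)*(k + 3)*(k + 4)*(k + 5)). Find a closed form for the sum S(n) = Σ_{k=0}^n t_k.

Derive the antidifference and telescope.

Ratio r(k) = (k + 1)*(3*k + 14)/((k + 6)*(3*k + 11)).
Factor: A=k + 1; B=k + 6; C=k + 11/3.
Key eq: (k + 1)·f(k+1) = (k + 5)·f(k) + (k + 11/3).
d = 4 from the (1,1,1) case.
Coefficient equations give f(k) = k*(k + 3)*(k**2 + 7*k + 14)/24.
So s_k = (B(k−1)f/C)·t_k = (k*(k + 3)*(k + 5)*(k**2 + 7*k + 14)/(8*(3*k + 11)))·t_k = k*(k**2 + 7*k + 14)/(4*(k**3 + 7*k**2 + 14*k + 8)).
s_(k+1) − s_k = 2*(3*k + 11)/(k**5 + 15*k**4 + 85*k**3 + 225*k**2 + 274*k + 120) = t_k.
s_(n+1) = (n**3 + 10*n**2 + 31*n + 22)/(4*(n**3 + 10*n**2 + 31*n + 30)) and s_(0) = 0, so S(n) = (n**3 + 10*n**2 + 31*n + 22)/(4*(n**3 + 10*n**2 + 31*n + 30)).

S(n) = (n**3 + 10*n**2 + 31*n + 22)/(4*(n**3 + 10*n**2 + 31*n + 30))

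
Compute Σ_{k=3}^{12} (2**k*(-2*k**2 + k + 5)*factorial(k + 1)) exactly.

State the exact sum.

Σ = -7141645615104000

Step 1: r(k) = 2*(k + 2)*(k - 2*(k + 1)**2 + 6)/(-2*k**2 + k + 5).
Gosper form: A/B · C(k+1)/C(k) with A=2*k + 4, B=1, C=k**2 - k/2 - 5/2.
Need (2*k + 4)·f(k+1) − (1)·f(k) = k**2 - k/2 - 5/2.
Degrees (1,0,2) ⇒ d ≤ 1.
Solve for f: f(k) = (k - 3)/2 (degree 1 ≤ 1).
Then R = B(k−1)f/C = (k - 3)/(2*k**2 - k - 5), so s_k = R(k)·t_k = -2**k*(k - 3)*factorial(k + 1).
Δs = 2**k*(-2*k**2 + k + 5)*factorial(k + 1), as required.
Σ_(k=3)^(12) t_k = s_(13) − s_(3) = -7141645615104000 − (0) = -7141645615104000.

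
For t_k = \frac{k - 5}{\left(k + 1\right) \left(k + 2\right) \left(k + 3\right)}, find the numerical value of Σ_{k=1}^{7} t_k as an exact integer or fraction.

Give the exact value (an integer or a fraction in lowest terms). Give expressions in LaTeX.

Σ = -7/30

Compute t_(k+1)/t_k: get (k - 4)*(k + 1)/((k - 5)*(k + 4)).
Gosper form: A/B · C(k+1)/C(k) with A=k + 1, B=k + 4, C=k - 5.
f must satisfy (k + 1)·f(k+1) − (k + 3)·f(k) = k - 5.
d = 2 from the (1,1,1) case.
Coefficient equations give f(k) = -k*(k + 4).
Get s_k = R·t_k = k*(-k - 4)/((k + 1)*(k + 2)) with R(k) = B(k−1)f(k)/C(k) = -k*(k + 3)*(k + 4)/(k - 5).
s_(k+1) − s_k = (k - 5)/(k**3 + 6*k**2 + 11*k + 6) = t_k.
Evaluate s at k=8 and k=1: -16/15 and -5/6; difference -7/30.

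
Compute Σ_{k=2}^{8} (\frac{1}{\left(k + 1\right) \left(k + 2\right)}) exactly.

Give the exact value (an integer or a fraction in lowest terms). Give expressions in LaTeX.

t_(k+1)/t_k = (k + 1)/(k + 3).
So A=k + 1 and B=k + 3, with C=1.
f must satisfy (k + 1)·f(k+1) − (k + 2)·f(k) = 1.
d = 1 from the (1,1,0) case.
A polynomial solution: f(k) = k.
R(k) = B(k−1)·f(k)/C(k) = k*(k + 2); s_k = R·t_k = k/(k + 1).
Check: Δs_k = 1/(k**2 + 3*k + 2). ✓
Σ_(k=2)^(8) t_k = s_(9) − s_(2) = 9/10 − (2/3) = 7/30.

Σ = 7/30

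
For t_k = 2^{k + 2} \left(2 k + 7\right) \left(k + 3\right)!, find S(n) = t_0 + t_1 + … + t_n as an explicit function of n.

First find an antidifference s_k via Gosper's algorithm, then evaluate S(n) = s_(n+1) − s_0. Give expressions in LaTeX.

Ratio r(k) = 2*(k + 4)*(2*k + 9)/(2*k + 7).
Normal form (A,B,C) = (2*k + 8, 1, k + 7/2).
f must satisfy (2*k + 8)·f(k+1) − (1)·f(k) = k + 7/2.
Bound: deg f ≤ 0.
Coefficient equations give f(k) = 1/2.
So s_k = (B(k−1)f/C)·t_k = (1/(2*k + 7))·t_k = 2**(k + 2)*factorial(k + 3).
Check: Δs_k = 2**(k + 2)*(2*k + 7)*factorial(k + 3). ✓
Evaluate: s_(n+1) = 2**(n + 3)*factorial(n + 4); subtract s_(0) = 24 ⇒ S(n) = 8*2**n*factorial(n + 4) - 24.

S(n) = 8 \cdot 2^{n} \left(n + 4\right)! - 24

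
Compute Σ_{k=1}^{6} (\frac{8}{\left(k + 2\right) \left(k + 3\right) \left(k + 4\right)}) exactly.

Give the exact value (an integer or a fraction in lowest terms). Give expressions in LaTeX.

Σ = 13/45

Compute t_(k+1)/t_k: get (k + 2)/(k + 5).
Factor: A=k + 2; B=k + 5; C=1.
Need (k + 2)·f(k+1) − (k + 4)·f(k) = 1.
deg f ≤ 2 (via 1,1,0).
Match coefficients ⇒ f(k) = k*(k + 5)/12.
So s_k = (B(k−1)f/C)·t_k = (k*(k + 4)*(k + 5)/12)·t_k = 2*k*(k + 5)/(3*(k + 2)*(k + 3)).
Δs = 8/(k**3 + 9*k**2 + 26*k + 24), as required.
Evaluate s at k=7 and k=1: 28/45 and 1/3; difference 13/45.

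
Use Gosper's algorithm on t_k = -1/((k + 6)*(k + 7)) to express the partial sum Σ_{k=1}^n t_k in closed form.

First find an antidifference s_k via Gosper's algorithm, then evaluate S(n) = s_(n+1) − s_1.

Compute t_(k+1)/t_k: get (k + 6)/(k + 8).
Normal form (A,B,C) = (k + 6, k + 8, 1).
Key eq: (k + 6)·f(k+1) = (k + 7)·f(k) + (1).
d = 1 from the (1,1,0) case.
Coefficient equations give f(k) = k/6.
So s_k = (B(k−1)f/C)·t_k = (k*(k + 7)/6)·t_k = -k/(6*k + 36).
s_(k+1) − s_k = -1/(k**2 + 13*k + 42) = t_k.
Telescope: S(n) = s_(n+1) − s_(1) = (-n - 1)/(6*(n + 7)) − (-1/42) = -n/(7*n + 49).

S(n) = -n/(7*n + 49)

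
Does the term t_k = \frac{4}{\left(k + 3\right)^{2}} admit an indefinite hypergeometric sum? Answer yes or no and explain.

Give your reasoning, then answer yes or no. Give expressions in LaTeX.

Step 1: r(k) = (k + 3)**2/(k + 4)**2.
So A=k**2 + 6*k + 9 and B=k**2 + 8*k + 16, with C=1.
Set up (k**2 + 6*k + 9)·f(k+1) − (k**2 + 6*k + 9)·f(k) − (1) = 0.
From deg A=2, deg B=2, deg C=0: d=0.
Put f(k) = c0: A·f(k+1) − B(k−1)·f(k) − C = -1; need -1 = 0 — inconsistent ⇒ no f, not summable.

No; the coefficient equations for f are inconsistent.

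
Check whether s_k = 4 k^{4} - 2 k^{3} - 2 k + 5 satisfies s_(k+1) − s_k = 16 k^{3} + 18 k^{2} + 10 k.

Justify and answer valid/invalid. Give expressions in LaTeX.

s_(k+1) = -2*k + 4*(k + 1)**4 - 2*(k + 1)**3 + 3
s_(k+1) − s_k = 2*k*(8*k**2 + 9*k + 5)
(s_(k+1) − s_k) − t_k = 0

valid (s_(k+1) − s_k reduces to t_k)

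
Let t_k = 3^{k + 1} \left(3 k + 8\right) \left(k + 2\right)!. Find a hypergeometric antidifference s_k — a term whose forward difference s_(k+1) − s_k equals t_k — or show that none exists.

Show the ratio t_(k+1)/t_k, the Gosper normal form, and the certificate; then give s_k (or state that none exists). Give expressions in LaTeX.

s_k = 3^{k + 1} \left(k + 2\right)!

Step 1: r(k) = 3*(k + 3)*(3*k + 11)/(3*k + 8).
Factor: A=3*k + 9; B=1; C=k + 8/3.
f must satisfy (3*k + 9)·f(k+1) − (1)·f(k) = k + 8/3.
Bound: deg f ≤ 0.
Match coefficients ⇒ f(k) = 1/3.
Then R = B(k−1)f/C = 1/(3*k + 8), so s_k = R(k)·t_k = 3**(k + 1)*factorial(k + 2).
Verify: 3**(k + 1)*(3*k + 8)*factorial(k + 2) matches t_k.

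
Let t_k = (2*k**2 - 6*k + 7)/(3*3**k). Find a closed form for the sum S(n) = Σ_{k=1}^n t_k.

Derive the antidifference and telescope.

S(n) = 3**(-n - 1)*(2*3**n - n**2 - 2)

Compute t_(k+1)/t_k: get (2*k**2 - 2*k + 3)/(3*(2*k**2 - 6*k + 7)).
Factor: A=1/3; B=1; C=k**2 - 3*k + 7/2.
Need (1/3)·f(k+1) − (1)·f(k) = k**2 - 3*k + 7/2.
From deg A=0, deg B=0, deg C=2: d=2.
Solving with deg f ≤ 2: f(k) = -3*(k**2 - 2*k + 3)/2.
Then R = B(k−1)f/C = -3*(k**2 - 2*k + 3)/(2*k**2 - 6*k + 7), so s_k = R(k)·t_k = (-k**2 + 2*k - 3)/3**k.
Δs = (2*k**2 - 6*k + 7)/(3*3**k), as required.
s_(n+1) = 3**(-n - 1)*(-n**2 - 2) and s_(1) = -2/3, so S(n) = 3**(-n - 1)*(2*3**n - n**2 - 2).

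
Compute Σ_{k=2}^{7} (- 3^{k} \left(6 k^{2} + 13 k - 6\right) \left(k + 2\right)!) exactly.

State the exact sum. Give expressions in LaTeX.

t_(k+1)/t_k = 3*(6*k**3 + 43*k**2 + 88*k + 39)/(6*k**2 + 13*k - 6).
Normal form (A,B,C) = (3*k + 9, 1, k**2 + 13*k/6 - 1).
Solve (3*k + 9)·f(k+1) − (1)·f(k) = k**2 + 13*k/6 - 1.
Bound: deg f ≤ 1.
A polynomial solution: f(k) = (2*k - 3)/6.
So s_k = (B(k−1)f/C)·t_k = ((2*k - 3)/(6*k**2 + 13*k - 6))·t_k = -3**k*(2*k - 3)*factorial(k + 2).
Check: Δs_k = -3**k*(6*k**2 + 13*k - 6)*factorial(k + 2). ✓
Evaluate s at k=8 and k=2: -309511238400 and -216; difference -309511238184.

Σ = -309511238184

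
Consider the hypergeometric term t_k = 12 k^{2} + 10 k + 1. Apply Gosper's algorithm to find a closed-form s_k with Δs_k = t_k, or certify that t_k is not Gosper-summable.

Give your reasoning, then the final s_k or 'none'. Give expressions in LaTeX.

s_k = k \left(4 k^{2} - k - 2\right)

Ratio r(k) = (12*k**2 + 34*k + 23)/(12*k**2 + 10*k + 1).
Take A(k)=1, B(k)=1, C(k)=k**2 + 5*k/6 + 1/12.
Solve (1)·f(k+1) − (1)·f(k) = k**2 + 5*k/6 + 1/12.
Bound: deg f ≤ 3.
A polynomial solution: f(k) = k*(4*k**2 - k - 2)/12.
Get s_k = R·t_k = k*(4*k**2 - k - 2) with R(k) = B(k−1)f(k)/C(k) = k*(4*k**2 - k - 2)/(12*k**2 + 10*k + 1).
Check: Δs_k = 12*k**2 + 10*k + 1. ✓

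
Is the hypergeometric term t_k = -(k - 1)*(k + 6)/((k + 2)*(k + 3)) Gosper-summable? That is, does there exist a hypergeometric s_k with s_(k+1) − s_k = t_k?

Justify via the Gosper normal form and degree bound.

Step 1: r(k) = k*(k + 2)*(k + 7)/((k - 1)*(k + 4)*(k + 6)).
Take A(k)=k + 2, B(k)=k + 4, C(k)=k**2 + 5*k - 6.
Key eq: (k + 2)·f(k+1) = (k + 3)·f(k) + (k**2 + 5*k - 6).
d = 2 from the (1,1,2) case.
Solving with deg f ≤ 2: f(k) = k*(k - 4).
So s_k = (B(k−1)f/C)·t_k = (k*(k - 4)*(k + 3)/((k - 1)*(k + 6)))·t_k = k*(4 - k)/(k + 2).
Δs = (-k**2 - 5*k + 6)/(k**2 + 5*k + 6), as required.

Yes. s_k = k*(4 - k)/(k + 2).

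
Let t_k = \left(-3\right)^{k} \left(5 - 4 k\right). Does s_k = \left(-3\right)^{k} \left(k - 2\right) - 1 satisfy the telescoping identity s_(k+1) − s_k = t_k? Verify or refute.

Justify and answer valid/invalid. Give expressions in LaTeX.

s_(k+1) = (-3)**(k + 1)*(k - 1) - 1
s_(k+1) − s_k = (-3)**k*(5 - 4*k)
(s_(k+1) − s_k) − t_k = 0

valid (s_(k+1) − s_k reduces to t_k)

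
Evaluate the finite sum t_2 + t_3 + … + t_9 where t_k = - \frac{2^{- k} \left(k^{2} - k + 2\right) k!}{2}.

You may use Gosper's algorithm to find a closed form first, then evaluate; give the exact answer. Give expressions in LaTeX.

The ratio is (k + 1)*(-k + (k + 1)**2 + 1)/(2*(k**2 - k + 2)).
A = k/2 + 1/2, B = 1, C = k**2 - k + 2.
Need (k/2 + 1/2)·f(k+1) − (1)·f(k) = k**2 - k + 2.
deg f ≤ 1 (via 1,0,2).
Solving with deg f ≤ 1: f(k) = 2*(k - 1).
Get s_k = R·t_k = -(k - 1)*factorial(k)/2**k with R(k) = B(k−1)f(k)/C(k) = 2*(k - 1)/(k**2 - k + 2).
s_(k+1) − s_k = -(k**2 - k + 2)*factorial(k)/(2*2**k) = t_k.
Σ_(k=2)^(9) t_k = s_(10) − s_(2) = -127575/4 − (-1/2) = -127573/4.

Σ = -127573/4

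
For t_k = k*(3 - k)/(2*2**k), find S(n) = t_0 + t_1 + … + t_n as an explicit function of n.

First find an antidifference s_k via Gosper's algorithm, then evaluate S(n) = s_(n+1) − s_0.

S(n) = 2**(-n - 1)*n*(n + 1)

t_(k+1)/t_k = (k - 2)*(k + 1)/(2*k*(k - 3)).
Factor: A=1/2; B=1; C=k**2 - 3*k.
Need (1/2)·f(k+1) − (1)·f(k) = k**2 - 3*k.
Bound: deg f ≤ 2.
Solve for f: f(k) = -2*k*(k - 1) (degree 2 ≤ 2).
R(k) = B(k−1)·f(k)/C(k) = -2*(k - 1)/(k - 3); s_k = R·t_k = k*(k - 1)/2**k.
Δs = k*(3 - k)/(2*2**k), as required.
Σ_(k=0)^n t_k = s_(n+1) − s_(0) = (2**(-n - 1)*n*(n + 1)) − (0), i.e. 2**(-n - 1)*n*(n + 1).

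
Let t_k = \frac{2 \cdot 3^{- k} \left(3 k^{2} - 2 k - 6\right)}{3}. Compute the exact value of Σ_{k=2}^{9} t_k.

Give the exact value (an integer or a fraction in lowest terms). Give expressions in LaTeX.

r(k) = (3*k**2 + 4*k - 5)/(3*(3*k**2 - 2*k - 6)) after simplifying.
Take A(k)=1/3, B(k)=1, C(k)=k**2 - 2*k/3 - 2.
Need (1/3)·f(k+1) − (1)·f(k) = k**2 - 2*k/3 - 2.
d = 2 from the (0,0,2) case.
Match coefficients ⇒ f(k) = -(k - 1)*(3*k + 4)/2.
R(k) = B(k−1)·f(k)/C(k) = -3*(k - 1)*(3*k + 4)/(2*(3*k**2 - 2*k - 6)); s_k = R·t_k = (-3*k**2 - k + 4)/3**k.
s_(k+1) − s_k = 2*(3*k**2 - 2*k - 6)/(3*3**k) = t_k.
Σ_(k=2)^(9) t_k = s_(10) − s_(2) = -34/6561 − (-10/9) = 7256/6561.

Σ = 7256/6561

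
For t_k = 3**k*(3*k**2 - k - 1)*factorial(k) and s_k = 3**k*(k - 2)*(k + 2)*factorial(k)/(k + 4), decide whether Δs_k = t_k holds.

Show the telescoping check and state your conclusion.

s_(k+1) = 3**(k + 1)*(k - 1)*(k + 3)*factorial(k + 1)/(k + 5)
s_(k+1) − s_k = 3**k*(3*k**4 + 20*k**3 + 28*k**2 - 17*k - 16)*factorial(k)/((k + 4)*(k + 5))
(s_(k+1) − s_k) − t_k = -2*3**k*(3*k**3 + 11*k**2 - 6*k - 2)*factorial(k)/((k + 4)*(k + 5))

Invalid: residual -2*3**k*(3*k**3 + 11*k**2 - 6*k - 2)*factorial(k)/((k + 4)*(k + 5)) ≠ 0.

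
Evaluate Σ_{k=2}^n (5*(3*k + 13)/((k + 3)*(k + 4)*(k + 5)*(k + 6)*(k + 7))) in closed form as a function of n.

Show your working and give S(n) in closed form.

S(n) = (n**3 + 17*n**2 + 94*n - 112)/(56*(n**3 + 17*n**2 + 94*n + 168))

Ratio r(k) = (k + 3)*(3*k + 16)/((k + 8)*(3*k + 13)).
Take A(k)=k + 3, B(k)=k + 8, C(k)=k + 13/3.
f must satisfy (k + 3)·f(k+1) − (k + 7)·f(k) = k + 13/3.
Bound: deg f ≤ 4.
Solving with deg f ≤ 4: f(k) = k*(k + 4)*(k**2 + 14*k + 63)/270.
R(k) = B(k−1)·f(k)/C(k) = k*(k + 4)*(k + 7)*(k**2 + 14*k + 63)/(90*(3*k + 13)); s_k = R·t_k = k*(k**2 + 14*k + 63)/(18*(k**3 + 14*k**2 + 63*k + 90)).
Verify: 5*(3*k + 13)/(k**5 + 25*k**4 + 245*k**3 + 1175*k**2 + 2754*k + 2520) matches t_k.
Evaluate: s_(n+1) = (n**3 + 17*n**2 + 94*n + 78)/(18*(n**3 + 17*n**2 + 94*n + 168)); subtract s_(2) = 19/504 ⇒ S(n) = (n**3 + 17*n**2 + 94*n - 112)/(56*(n**3 + 17*n**2 + 94*n + 168)).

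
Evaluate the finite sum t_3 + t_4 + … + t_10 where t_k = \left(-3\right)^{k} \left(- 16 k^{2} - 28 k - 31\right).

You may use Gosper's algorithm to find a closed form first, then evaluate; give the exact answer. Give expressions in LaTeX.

Σ = -88395192

Step 1: r(k) = 3*(-16*k**2 - 60*k - 75)/(16*k**2 + 28*k + 31).
Normal form (A,B,C) = (-3, 1, k**2 + 7*k/4 + 31/16).
Need (-3)·f(k+1) − (1)·f(k) = k**2 + 7*k/4 + 31/16.
Degrees (0,0,2) ⇒ d ≤ 2.
Match coefficients ⇒ f(k) = -(4*k**2 + k + 4)/16.
Certificate R = B(k−1)f/C = -(4*k**2 + k + 4)/(16*k**2 + 28*k + 31) gives s_k = (-3)**k*(4*k**2 + k + 4).
Verify: (-3)**k*(-16*k**2 - 28*k - 31) matches t_k.
Evaluate s at k=11 and k=3: -88396353 and -1161; difference -88395192.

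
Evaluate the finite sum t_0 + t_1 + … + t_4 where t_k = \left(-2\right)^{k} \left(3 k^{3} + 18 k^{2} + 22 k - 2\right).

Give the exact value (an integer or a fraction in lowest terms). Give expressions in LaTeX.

Σ = 7068

The ratio is 2*(-3*k**3 - 27*k**2 - 67*k - 41)/(3*k**3 + 18*k**2 + 22*k - 2).
A = -2, B = 1, C = k**3 + 6*k**2 + 22*k/3 - 2/3.
f must satisfy (-2)·f(k+1) − (1)·f(k) = k**3 + 6*k**2 + 22*k/3 - 2/3.
d = 3 from the (0,0,3) case.
Solve for f: f(k) = -(k**3 + 4*k**2 - 4)/3 (degree 3 ≤ 3).
Get s_k = R·t_k = (-2)**k*(-k**3 - 4*k**2 + 4) with R(k) = B(k−1)f(k)/C(k) = -(k**3 + 4*k**2 - 4)/(3*k**3 + 18*k**2 + 22*k - 2).
Verify: (-2)**k*(3*k**3 + 18*k**2 + 22*k - 2) matches t_k.
Sum = s_(5) − s_(0); s_(5) = 7072, s_(0) = 4 ⇒ 7068.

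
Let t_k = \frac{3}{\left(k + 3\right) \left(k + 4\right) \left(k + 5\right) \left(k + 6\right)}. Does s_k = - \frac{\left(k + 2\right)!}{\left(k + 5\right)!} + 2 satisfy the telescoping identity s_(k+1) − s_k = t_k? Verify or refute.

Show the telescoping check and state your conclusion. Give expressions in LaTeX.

s_(k+1) = -factorial(k + 3)/factorial(k + 6) + 2
s_(k+1) − s_k = 3/((k + 3)*(k + 4)*(k + 5)*(k + 6))
(s_(k+1) − s_k) − t_k = 0

valid (s_(k+1) − s_k reduces to t_k)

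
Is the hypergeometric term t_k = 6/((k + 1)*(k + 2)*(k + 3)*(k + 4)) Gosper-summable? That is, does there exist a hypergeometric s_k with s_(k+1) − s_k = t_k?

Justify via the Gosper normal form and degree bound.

The ratio is (k + 1)/(k + 5).
A = k + 1, B = k + 5, C = 1.
f must satisfy (k + 1)·f(k+1) − (k + 4)·f(k) = 1.
Degrees (1,1,0) ⇒ d ≤ 3.
Solve for f: f(k) = k*(k**2 + 6*k + 11)/18 (degree 3 ≤ 3).
R(k) = B(k−1)·f(k)/C(k) = k*(k + 4)*(k**2 + 6*k + 11)/18; s_k = R·t_k = k*(k**2 + 6*k + 11)/(3*(k + 1)*(k + 2)*(k + 3)).
Verify: 6/(k**4 + 10*k**3 + 35*k**2 + 50*k + 24) matches t_k.

Yes. s_k = k*(k**2 + 6*k + 11)/(3*(k + 1)*(k + 2)*(k + 3)).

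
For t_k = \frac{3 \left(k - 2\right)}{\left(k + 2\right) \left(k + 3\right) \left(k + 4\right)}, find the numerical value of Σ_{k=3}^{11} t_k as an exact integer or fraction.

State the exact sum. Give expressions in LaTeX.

t_(k+1)/t_k = (k - 1)*(k + 2)/((k - 2)*(k + 5)).
Normal form (A,B,C) = (k + 2, k + 5, k - 2).
Key eq: (k + 2)·f(k+1) = (k + 4)·f(k) + (k - 2).
From deg A=1, deg B=1, deg C=1: d=2.
Solve for f: f(k) = -k (degree 1 ≤ 2).
So s_k = (B(k−1)f/C)·t_k = (-k*(k + 4)/(k - 2))·t_k = -3*k/((k + 2)*(k + 3)).
Check: Δs_k = 3*(k - 2)/(k**3 + 9*k**2 + 26*k + 24). ✓
Σ_(k=3)^(11) t_k = s_(12) − s_(3) = -6/35 − (-3/10) = 9/70.

Σ = 9/70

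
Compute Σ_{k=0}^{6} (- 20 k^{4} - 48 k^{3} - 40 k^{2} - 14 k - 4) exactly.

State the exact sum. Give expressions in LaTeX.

Σ = -70630

Compute t_(k+1)/t_k: get (10*k**4 + 64*k**3 + 152*k**2 + 159*k + 63)/(10*k**4 + 24*k**3 + 20*k**2 + 7*k + 2).
Normal form (A,B,C) = (1, 1, k**4 + 12*k**3/5 + 2*k**2 + 7*k/10 + 1/5).
Set up (1)·f(k+1) − (1)·f(k) − (k**4 + 12*k**3/5 + 2*k**2 + 7*k/10 + 1/5) = 0.
d = 5 from the (0,0,4) case.
Coefficient equations give f(k) = k*(4*k**4 + 2*k**3 - 4*k**2 - k + 3)/20.
Then R = B(k−1)f/C = k*(4*k**4 + 2*k**3 - 4*k**2 - k + 3)/(2*(10*k**4 + 24*k**3 + 20*k**2 + 7*k + 2)), so s_k = R(k)·t_k = k*(-4*k**4 - 2*k**3 + 4*k**2 + k - 3).
s_(k+1) − s_k = -20*k**4 - 48*k**3 - 40*k**2 - 14*k - 4 = t_k.
Telescoping: Σ = s_(7) − s_(0) = -70630 − (0) = -70630.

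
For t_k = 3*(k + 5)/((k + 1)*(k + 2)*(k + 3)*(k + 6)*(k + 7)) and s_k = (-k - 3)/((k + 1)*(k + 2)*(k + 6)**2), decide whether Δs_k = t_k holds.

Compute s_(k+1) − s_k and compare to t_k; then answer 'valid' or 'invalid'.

Invalid: residual 3*(-4*k**2 - 43*k - 111)/(k**7 + 32*k**6 + 420*k**5 + 2902*k**4 + 11255*k**3 + 24114*k**2 + 25956*k + 10584) ≠ 0.

s_(k+1) = (-k - 4)/((k + 2)*(k + 3)*(k + 7)**2)
s_(k+1) − s_k = (-(k + 1)*(k + 4)*(k + 6)**2 + (k + 3)**2*(k + 7)**2)/((k + 1)*(k + 2)*(k + 3)*(k + 6)**2*(k + 7)**2)
(s_(k+1) − s_k) − t_k = 3*(-4*k**2 - 43*k - 111)/(k**7 + 32*k**6 + 420*k**5 + 2902*k**4 + 11255*k**3 + 24114*k**2 + 25956*k + 10584)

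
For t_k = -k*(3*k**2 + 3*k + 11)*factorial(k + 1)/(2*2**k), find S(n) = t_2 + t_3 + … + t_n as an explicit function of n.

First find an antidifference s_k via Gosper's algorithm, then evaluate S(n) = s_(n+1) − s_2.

Step 1: r(k) = (k + 1)*(k + 2)*(3*k + 3*(k + 1)**2 + 14)/(2*k*(3*k**2 + 3*k + 11)).
So A=k/2 + 1 and B=1, with C=k**3 + k**2 + 11*k/3.
Key eq: (k/2 + 1)·f(k+1) = (1)·f(k) + (k**3 + k**2 + 11*k/3).
d = 2 from the (1,0,3) case.
Solve for f: f(k) = 2*(3*k**2 - 3*k - 1)/3 (degree 2 ≤ 2).
Then R = B(k−1)f/C = 2*(3*k**2 - 3*k - 1)/(k*(3*k**2 + 3*k + 11)), so s_k = R(k)·t_k = (-3*k**2 + 3*k + 1)*factorial(k + 1)/2**k.
Verify: -k*(3*k**2 + 3*k + 11)*factorial(k + 1)/(2*2**k) matches t_k.
Telescope: S(n) = s_(n+1) − s_(2) = -2**(-n - 1)*(3*n**2 + 3*n - 1)*factorial(n + 2) − (-15/2) = 2**(-n - 1)*(15*2**n - 3*n**4*factorial(n) - 12*n**3*factorial(n) - 14*n**2*factorial(n) - 3*n*factorial(n) + 2*factorial(n)).

S(n) = 2**(-n - 1)*(15*2**n - 3*n**4*factorial(n) - 12*n**3*factorial(n) - 14*n**2*factorial(n) - 3*n*factorial(n) + 2*factorial(n))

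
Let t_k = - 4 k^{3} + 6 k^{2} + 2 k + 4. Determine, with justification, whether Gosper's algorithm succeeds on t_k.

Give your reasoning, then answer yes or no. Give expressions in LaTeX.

Compute t_(k+1)/t_k: get (2*k**3 + 3*k**2 - k - 4)/(2*k**3 - 3*k**2 - k - 2).
Normal form (A,B,C) = (1, 1, k**3 - 3*k**2/2 - k/2 - 1).
Solve (1)·f(k+1) − (1)·f(k) = k**3 - 3*k**2/2 - k/2 - 1.
From deg A=0, deg B=0, deg C=3: d=4.
A polynomial solution: f(k) = k*(k**3 - 4*k**2 + 3*k - 4)/4.
R(k) = B(k−1)·f(k)/C(k) = k*(k**3 - 4*k**2 + 3*k - 4)/(2*(k - 2)*(2*k**2 + k + 1)); s_k = R·t_k = k*(-k**3 + 4*k**2 - 3*k + 4).
Δs = -4*k**3 + 6*k**2 + 2*k + 4, as required.

Yes. s_k = k \left(- k^{3} + 4 k^{2} - 3 k + 4\right).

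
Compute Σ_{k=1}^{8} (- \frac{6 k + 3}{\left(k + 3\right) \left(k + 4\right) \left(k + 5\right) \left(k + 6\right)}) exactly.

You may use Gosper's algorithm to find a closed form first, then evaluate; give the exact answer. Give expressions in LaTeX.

r(k) = (k + 3)*(2*k + 3)/((k + 7)*(2*k + 1)) after simplifying.
Gosper form: A/B · C(k+1)/C(k) with A=k + 3, B=k + 7, C=k + 1/2.
Set up (k + 3)·f(k+1) − (k + 6)·f(k) − (k + 1/2) = 0.
Degrees (1,1,1) ⇒ d ≤ 3.
Solving with deg f ≤ 3: f(k) = k*(k**2 + 12*k + 2)/90.
Then R = B(k−1)f/C = k*(k + 6)*(k**2 + 12*k + 2)/(45*(2*k + 1)), so s_k = R(k)·t_k = -k*(k**2 + 12*k + 2)/(15*(k + 3)*(k + 4)*(k + 5)).
s_(k+1) − s_k = 3*(-2*k - 1)/(k**4 + 18*k**3 + 119*k**2 + 342*k + 360) = t_k.
Evaluate s at k=9 and k=1: -191/3640 and -1/120; difference -241/5460.

Σ = -241/5460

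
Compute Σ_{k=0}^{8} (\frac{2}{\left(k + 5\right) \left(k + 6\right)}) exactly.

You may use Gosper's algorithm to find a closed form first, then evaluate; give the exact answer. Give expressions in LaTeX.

Step 1: r(k) = (k + 5)/(k + 7).
Factor: A=k + 5; B=k + 7; C=1.
Need (k + 5)·f(k+1) − (k + 6)·f(k) = 1.
deg f ≤ 1 (via 1,1,0).
Solve for f: f(k) = k/5 (degree 1 ≤ 1).
Then R = B(k−1)f/C = k*(k + 6)/5, so s_k = R(k)·t_k = 2*k/(5*(k + 5)).
Check: Δs_k = 2/(k**2 + 11*k + 30). ✓
Sum = s_(9) − s_(0); s_(9) = 9/35, s_(0) = 0 ⇒ 9/35.

Σ = 9/35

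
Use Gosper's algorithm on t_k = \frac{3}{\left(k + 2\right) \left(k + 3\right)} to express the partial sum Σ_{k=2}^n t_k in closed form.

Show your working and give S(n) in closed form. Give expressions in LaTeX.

S(n) = \frac{3 \left(n - 1\right)}{4 \left(n + 3\right)}

t_(k+1)/t_k = (k + 2)/(k + 4).
Normal form (A,B,C) = (k + 2, k + 4, 1).
Key eq: (k + 2)·f(k+1) = (k + 3)·f(k) + (1).
Bound: deg f ≤ 1.
Solving with deg f ≤ 1: f(k) = k/2.
Get s_k = R·t_k = 3*k/(2*(k + 2)) with R(k) = B(k−1)f(k)/C(k) = k*(k + 3)/2.
s_(k+1) − s_k = 3/(k**2 + 5*k + 6) = t_k.
Evaluate: s_(n+1) = 3*(n + 1)/(2*(n + 3)); subtract s_(2) = 3/4 ⇒ S(n) = 3*(n - 1)/(4*(n + 3)).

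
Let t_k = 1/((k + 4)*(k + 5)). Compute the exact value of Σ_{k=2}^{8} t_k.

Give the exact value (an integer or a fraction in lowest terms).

Σ = 7/78

Step 1: r(k) = (k + 4)/(k + 6).
Factor: A=k + 4; B=k + 6; C=1.
Need (k + 4)·f(k+1) − (k + 5)·f(k) = 1.
From deg A=1, deg B=1, deg C=0: d=1.
Coefficient equations give f(k) = k/4.
Then R = B(k−1)f/C = k*(k + 5)/4, so s_k = R(k)·t_k = k/(4*(k + 4)).
Δs = 1/(k**2 + 9*k + 20), as required.
Telescoping: Σ = s_(9) − s_(2) = 9/52 − (1/12) = 7/78.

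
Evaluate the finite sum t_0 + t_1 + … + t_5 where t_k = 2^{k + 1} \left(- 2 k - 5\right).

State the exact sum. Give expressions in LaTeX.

Σ = -1662

Ratio r(k) = 2*(2*k + 7)/(2*k + 5).
Factor: A=2; B=1; C=k + 5/2.
f must satisfy (2)·f(k+1) − (1)·f(k) = k + 5/2.
From deg A=0, deg B=0, deg C=1: d=1.
Solving with deg f ≤ 1: f(k) = (2*k + 1)/2.
Get s_k = R·t_k = 2**(k + 1)*(-2*k - 1) with R(k) = B(k−1)f(k)/C(k) = (2*k + 1)/(2*k + 5).
Δs = 2**(k + 1)*(-2*k - 5), as required.
Evaluate s at k=6 and k=0: -1664 and -2; difference -1662.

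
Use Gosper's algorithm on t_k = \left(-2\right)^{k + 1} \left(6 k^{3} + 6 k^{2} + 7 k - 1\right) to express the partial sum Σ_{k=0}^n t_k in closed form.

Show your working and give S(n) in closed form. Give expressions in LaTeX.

r(k) = 2*(-6*k**3 - 24*k**2 - 37*k - 18)/(6*k**3 + 6*k**2 + 7*k - 1) after simplifying.
Factor: A=-2; B=1; C=k**3 + k**2 + 7*k/6 - 1/6.
Solve (-2)·f(k+1) − (1)·f(k) = k**3 + k**2 + 7*k/6 - 1/6.
Degrees (0,0,3) ⇒ d ≤ 3.
Solving with deg f ≤ 3: f(k) = -(k - 1)*(2*k**2 + 1)/6.
Then R = B(k−1)f/C = -(k - 1)*(2*k**2 + 1)/(6*k**3 + 6*k**2 + 7*k - 1), so s_k = R(k)·t_k = (-2)**(k + 1)*(-2*k**3 + 2*k**2 - k + 1).
Verify: (-2)**(k + 1)*(6*k**3 + 6*k**2 + 7*k - 1) matches t_k.
s_(n+1) = (-2)**(n + 2)*n*(-2*n**2 - 4*n - 3) and s_(0) = -2, so S(n) = -8*(-2)**n*n**3 - 16*(-2)**n*n**2 - 12*(-2)**n*n + 2.

S(n) = - 8 \left(-2\right)^{n} n^{3} - 16 \left(-2\right)^{n} n^{2} - 12 \left(-2\right)^{n} n + 2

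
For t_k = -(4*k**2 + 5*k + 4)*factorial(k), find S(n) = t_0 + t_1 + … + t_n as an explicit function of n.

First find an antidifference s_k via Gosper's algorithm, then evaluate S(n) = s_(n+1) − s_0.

t_(k+1)/t_k = (k + 1)*(5*k + 4*(k + 1)**2 + 9)/(4*k**2 + 5*k + 4).
Take A(k)=k + 1, B(k)=1, C(k)=k**2 + 5*k/4 + 1.
Key eq: (k + 1)·f(k+1) = (1)·f(k) + (k**2 + 5*k/4 + 1).
Bound: deg f ≤ 1.
Coefficient equations give f(k) = (4*k + 1)/4.
So s_k = (B(k−1)f/C)·t_k = ((4*k + 1)/(4*k**2 + 5*k + 4))·t_k = -(4*k + 1)*factorial(k).
s_(k+1) − s_k = -(4*k**2 + 5*k + 4)*factorial(k) = t_k.
Telescope: S(n) = s_(n+1) − s_(0) = -(4*n + 5)*factorial(n + 1) − (-1) = -4*n**2*factorial(n) - 9*n*factorial(n) - 5*factorial(n) + 1.

S(n) = -4*n**2*factorial(n) - 9*n*factorial(n) - 5*factorial(n) + 1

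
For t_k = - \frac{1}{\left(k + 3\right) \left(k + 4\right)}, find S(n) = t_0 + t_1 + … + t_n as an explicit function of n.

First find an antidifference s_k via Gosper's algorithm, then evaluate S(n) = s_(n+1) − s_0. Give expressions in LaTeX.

S(n) = \frac{- n - 1}{3 \left(n + 4\right)}

t_(k+1)/t_k = (k + 3)/(k + 5).
Take A(k)=k + 3, B(k)=k + 5, C(k)=1.
f must satisfy (k + 3)·f(k+1) − (k + 4)·f(k) = 1.
d = 1 from the (1,1,0) case.
A polynomial solution: f(k) = k/3.
Then R = B(k−1)f/C = k*(k + 4)/3, so s_k = R(k)·t_k = -k/(3*k + 9).
Verify: -1/(k**2 + 7*k + 12) matches t_k.
Σ_(k=0)^n t_k = s_(n+1) − s_(0) = ((-n - 1)/(3*(n + 4))) − (0), i.e. (-n - 1)/(3*(n + 4)).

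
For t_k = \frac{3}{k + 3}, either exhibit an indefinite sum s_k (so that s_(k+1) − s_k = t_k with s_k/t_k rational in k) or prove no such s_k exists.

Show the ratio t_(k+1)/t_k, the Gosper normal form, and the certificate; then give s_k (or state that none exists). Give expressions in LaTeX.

r(k) = (k + 3)/(k + 4) after simplifying.
Gosper form: A/B · C(k+1)/C(k) with A=k + 3, B=k + 4, C=1.
f must satisfy (k + 3)·f(k+1) − (k + 3)·f(k) = 1.
deg f ≤ 0 (via 1,1,0).
Generic f = c0 gives residual -1; -1 = 0 cannot hold, so t_k is not Gosper-summable.

not Gosper-summable; s_k does not exist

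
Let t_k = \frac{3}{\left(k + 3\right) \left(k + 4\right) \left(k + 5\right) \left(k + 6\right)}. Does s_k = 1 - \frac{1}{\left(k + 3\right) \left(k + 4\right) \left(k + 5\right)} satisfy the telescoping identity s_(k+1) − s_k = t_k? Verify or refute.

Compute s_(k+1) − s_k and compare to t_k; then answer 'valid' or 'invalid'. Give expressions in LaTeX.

valid; difference matches t_k

s_(k+1) = 1 - 1/((k + 4)*(k + 5)*(k + 6))
s_(k+1) − s_k = 3/((k + 3)*(k + 4)*(k + 5)*(k + 6))
(s_(k+1) − s_k) − t_k = 0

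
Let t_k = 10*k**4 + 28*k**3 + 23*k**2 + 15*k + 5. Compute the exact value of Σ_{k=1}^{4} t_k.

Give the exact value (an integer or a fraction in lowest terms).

t_(k+1)/t_k = (10*k**4 + 68*k**3 + 167*k**2 + 185*k + 81)/(10*k**4 + 28*k**3 + 23*k**2 + 15*k + 5).
Normal form (A,B,C) = (1, 1, k**4 + 14*k**3/5 + 23*k**2/10 + 3*k/2 + 1/2).
f must satisfy (1)·f(k+1) − (1)·f(k) = k**4 + 14*k**3/5 + 23*k**2/10 + 3*k/2 + 1/2.
Bound: deg f ≤ 5.
Coefficient equations give f(k) = k*(2*k**4 + 2*k**3 - 3*k**2 + 3*k + 1)/10.
Certificate R = B(k−1)f/C = k*(2*k**4 + 2*k**3 - 3*k**2 + 3*k + 1)/(10*k**4 + 28*k**3 + 23*k**2 + 15*k + 5) gives s_k = k*(2*k**4 + 2*k**3 - 3*k**2 + 3*k + 1).
Check: Δs_k = 10*k**4 + 28*k**3 + 23*k**2 + 15*k + 5. ✓
Sum = s_(5) − s_(1); s_(5) = 7205, s_(1) = 5 ⇒ 7200.

Σ = 7200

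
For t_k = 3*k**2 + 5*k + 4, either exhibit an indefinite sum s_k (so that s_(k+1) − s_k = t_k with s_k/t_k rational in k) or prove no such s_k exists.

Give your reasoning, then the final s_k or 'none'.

s_k = k*(k**2 + k + 2)

Compute t_(k+1)/t_k: get (3*k**2 + 11*k + 12)/(3*k**2 + 5*k + 4).
Take A(k)=1, B(k)=1, C(k)=k**2 + 5*k/3 + 4/3.
Solve (1)·f(k+1) − (1)·f(k) = k**2 + 5*k/3 + 4/3.
deg f ≤ 3 (via 0,0,2).
Match coefficients ⇒ f(k) = k*(k**2 + k + 2)/3.
Get s_k = R·t_k = k*(k**2 + k + 2) with R(k) = B(k−1)f(k)/C(k) = k*(k**2 + k + 2)/(3*k**2 + 5*k + 4).
Δs = 3*k**2 + 5*k + 4, as required.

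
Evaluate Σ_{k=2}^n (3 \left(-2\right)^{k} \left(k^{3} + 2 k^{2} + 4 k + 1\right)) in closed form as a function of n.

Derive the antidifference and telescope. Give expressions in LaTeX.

Ratio r(k) = 2*(-k**3 - 5*k**2 - 11*k - 8)/(k**3 + 2*k**2 + 4*k + 1).
Normal form (A,B,C) = (-2, 1, k**3 + 2*k**2 + 4*k + 1).
Solve (-2)·f(k+1) − (1)·f(k) = k**3 + 2*k**2 + 4*k + 1.
From deg A=0, deg B=0, deg C=3: d=3.
A polynomial solution: f(k) = -(k**3 + 2*k - 1)/3.
So s_k = (B(k−1)f/C)·t_k = (-(k**3 + 2*k - 1)/(3*(k**3 + 2*k**2 + 4*k + 1)))·t_k = (-2)**k*(-k**3 - 2*k + 1).
Check: Δs_k = (-2)**k*(k**3 + 6*k + 2*(k + 1)**3 + 1). ✓
Σ_(k=2)^n t_k = s_(n+1) − s_(2) = (2*(-2)**n*(n**3 + 3*n**2 + 5*n + 2)) − (-44), i.e. 2*(-2)**n*n**3 + 6*(-2)**n*n**2 + 10*(-2)**n*n + 4*(-2)**n + 44.

S(n) = 2 \left(-2\right)^{n} n^{3} + 6 \left(-2\right)^{n} n^{2} + 10 \left(-2\right)^{n} n + 4 \left(-2\right)^{n} + 44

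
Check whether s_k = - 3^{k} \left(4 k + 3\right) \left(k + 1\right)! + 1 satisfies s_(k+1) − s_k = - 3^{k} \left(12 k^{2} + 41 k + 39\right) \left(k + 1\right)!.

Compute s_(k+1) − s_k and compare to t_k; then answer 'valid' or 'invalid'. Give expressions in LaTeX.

s_(k+1) = -3**(k + 1)*(4*k + 7)*factorial(k + 2) + 1
s_(k+1) − s_k = -3**k*(12*k**2 + 41*k + 39)*factorial(k + 1)
(s_(k+1) − s_k) − t_k = 0

valid; difference matches t_k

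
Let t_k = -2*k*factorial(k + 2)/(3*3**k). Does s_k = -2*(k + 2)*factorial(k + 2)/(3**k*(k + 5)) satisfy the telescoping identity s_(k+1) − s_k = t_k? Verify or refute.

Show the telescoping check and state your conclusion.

s_(k+1) = -2*(k + 3)*factorial(k + 3)/(3*3**k*(k + 6))
s_(k+1) − s_k = -2*(k**3 + 8*k**2 + 15*k + 9)*factorial(k + 2)/(3*3**k*(k + 5)*(k + 6))
(s_(k+1) − s_k) − t_k = 2*(k**2 + 5*k - 3)*factorial(k + 2)/(3**k*(k + 5)*(k + 6))

Invalid: residual 2*(k**2 + 5*k - 3)*factorial(k + 2)/(3**k*(k + 5)*(k + 6)) ≠ 0.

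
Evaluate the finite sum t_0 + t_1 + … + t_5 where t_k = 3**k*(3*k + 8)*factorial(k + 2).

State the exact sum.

Compute t_(k+1)/t_k: get 3*(k + 3)*(3*k + 11)/(3*k + 8).
So A=3*k + 9 and B=1, with C=k + 8/3.
Need (3*k + 9)·f(k+1) − (1)·f(k) = k + 8/3.
Degrees (1,0,1) ⇒ d ≤ 0.
Solving with deg f ≤ 0: f(k) = 1/3.
Then R = B(k−1)f/C = 1/(3*k + 8), so s_k = R(k)·t_k = 3**k*factorial(k + 2).
s_(k+1) − s_k = 3**k*(3*k + 8)*factorial(k + 2) = t_k.
Telescoping: Σ = s_(6) − s_(0) = 29393280 − (2) = 29393278.

Σ = 29393278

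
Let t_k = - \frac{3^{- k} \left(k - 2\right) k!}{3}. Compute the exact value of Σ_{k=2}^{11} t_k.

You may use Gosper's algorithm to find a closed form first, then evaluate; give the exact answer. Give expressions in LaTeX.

Ratio r(k) = (k**2 - 1)/(3*(k - 2)).
Factor: A=k/3 + 1/3; B=1; C=k - 2.
f must satisfy (k/3 + 1/3)·f(k+1) − (1)·f(k) = k - 2.
From deg A=1, deg B=0, deg C=1: d=0.
Coefficient equations give f(k) = 3.
So s_k = (B(k−1)f/C)·t_k = (3/(k - 2))·t_k = -factorial(k)/3**k.
Check: Δs_k = -(k - 2)*factorial(k)/(3*3**k). ✓
Evaluate s at k=12 and k=2: -1971200/2187 and -2/9; difference -1970714/2187.

Σ = -1970714/2187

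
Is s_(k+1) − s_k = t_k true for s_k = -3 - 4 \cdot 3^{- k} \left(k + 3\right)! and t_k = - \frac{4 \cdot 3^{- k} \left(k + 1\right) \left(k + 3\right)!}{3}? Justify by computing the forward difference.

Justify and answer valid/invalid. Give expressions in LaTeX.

valid; difference matches t_k

s_(k+1) = -4*3**(-k - 1)*factorial(k + 4) - 3
s_(k+1) − s_k = -4*(k + 1)*factorial(k + 3)/(3*3**k)
(s_(k+1) − s_k) − t_k = 0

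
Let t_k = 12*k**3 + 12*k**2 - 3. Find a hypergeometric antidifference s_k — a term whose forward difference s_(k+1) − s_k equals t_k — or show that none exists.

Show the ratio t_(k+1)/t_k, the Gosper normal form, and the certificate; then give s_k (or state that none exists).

Ratio r(k) = (4*(k + 1)**3 + 4*(k + 1)**2 - 1)/(4*k**3 + 4*k**2 - 1).
A = 1, B = 1, C = k**3 + k**2 - 1/4.
Set up (1)·f(k+1) − (1)·f(k) − (k**3 + k**2 - 1/4) = 0.
deg f ≤ 4 (via 0,0,3).
Solve for f: f(k) = k*(3*k**3 - 2*k**2 - 3*k - 1)/12 (degree 4 ≤ 4).
So s_k = (B(k−1)f/C)·t_k = (k*(3*k**3 - 2*k**2 - 3*k - 1)/(3*(4*k**3 + 4*k**2 - 1)))·t_k = k*(3*k**3 - 2*k**2 - 3*k - 1).
Check: Δs_k = 12*k**3 + 12*k**2 - 3. ✓

s_k = k*(3*k**3 - 2*k**2 - 3*k - 1)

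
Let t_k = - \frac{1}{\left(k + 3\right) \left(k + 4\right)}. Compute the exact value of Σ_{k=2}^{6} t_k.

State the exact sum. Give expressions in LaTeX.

Σ = -1/10

r(k) = (k + 3)/(k + 5) after simplifying.
Normal form (A,B,C) = (k + 3, k + 5, 1).
Need (k + 3)·f(k+1) − (k + 4)·f(k) = 1.
Bound: deg f ≤ 1.
Match coefficients ⇒ f(k) = k/3.
Get s_k = R·t_k = -k/(3*k + 9) with R(k) = B(k−1)f(k)/C(k) = k*(k + 4)/3.
Δs = -1/(k**2 + 7*k + 12), as required.
Sum = s_(7) − s_(2); s_(7) = -7/30, s_(2) = -2/15 ⇒ -1/10.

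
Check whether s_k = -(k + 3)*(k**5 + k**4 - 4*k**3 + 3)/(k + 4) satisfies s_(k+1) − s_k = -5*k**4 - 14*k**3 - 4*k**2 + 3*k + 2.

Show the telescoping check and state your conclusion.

s_(k+1) = -(k + 4)*((k + 1)**5 + (k + 1)**4 - 4*(k + 1)**3 + 3)/(k + 5)
s_(k+1) − s_k = (-5*k**6 - 55*k**5 - 197*k**4 - 249*k**3 - 38*k**2 + 64*k + 29)/(k**2 + 9*k + 20)
(s_(k+1) − s_k) − t_k = (4*k**5 + 33*k**4 + 64*k**3 + 13*k**2 - 14*k - 11)/(k**2 + 9*k + 20)

Invalid: residual (4*k**5 + 33*k**4 + 64*k**3 + 13*k**2 - 14*k - 11)/(k**2 + 9*k + 20) ≠ 0.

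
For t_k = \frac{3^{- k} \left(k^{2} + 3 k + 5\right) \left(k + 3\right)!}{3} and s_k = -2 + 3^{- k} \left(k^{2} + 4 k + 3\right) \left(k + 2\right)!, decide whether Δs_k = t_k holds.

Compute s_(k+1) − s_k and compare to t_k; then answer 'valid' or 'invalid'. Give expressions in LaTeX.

s_(k+1) = 3**(-k - 1)*(4*k + (k + 1)**2 + 7)*factorial(k + 3) - 2
s_(k+1) − s_k = (k**2 + 3*k + 5)*factorial(k + 3)/(3*3**k)
(s_(k+1) − s_k) − t_k = 0

valid; difference matches t_k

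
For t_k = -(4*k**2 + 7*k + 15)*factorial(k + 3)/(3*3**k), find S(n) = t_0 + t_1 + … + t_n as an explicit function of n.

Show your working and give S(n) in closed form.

The ratio is (k + 4)*(7*k + 4*(k + 1)**2 + 22)/(3*(4*k**2 + 7*k + 15)).
Factor: A=k/3 + 4/3; B=1; C=k**2 + 7*k/4 + 15/4.
Key eq: (k/3 + 4/3)·f(k+1) = (1)·f(k) + (k**2 + 7*k/4 + 15/4).
deg f ≤ 1 (via 1,0,2).
Solving with deg f ≤ 1: f(k) = 3*(4*k - 1)/4.
Get s_k = R·t_k = -(4*k - 1)*factorial(k + 3)/3**k with R(k) = B(k−1)f(k)/C(k) = 3*(4*k - 1)/(4*k**2 + 7*k + 15).
s_(k+1) − s_k = -(4*k**2 + 7*k + 15)*factorial(k + 3)/(3*3**k) = t_k.
s_(n+1) = -3**(-n - 1)*(4*n + 3)*factorial(n + 4) and s_(0) = 6, so S(n) = -6 - 4*n*factorial(n + 4)/(3*3**n) - factorial(n + 4)/3**n.

S(n) = -6 - 4*n*factorial(n + 4)/(3*3**n) - factorial(n + 4)/3**n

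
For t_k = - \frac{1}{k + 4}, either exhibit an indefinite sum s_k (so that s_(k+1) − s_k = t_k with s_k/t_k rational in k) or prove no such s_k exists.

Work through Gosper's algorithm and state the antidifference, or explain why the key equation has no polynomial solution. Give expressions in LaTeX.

t_(k+1)/t_k = (k + 4)/(k + 5).
Gosper form: A/B · C(k+1)/C(k) with A=k + 4, B=k + 5, C=1.
Solve (k + 4)·f(k+1) − (k + 4)·f(k) = 1.
d = 0 from the (1,1,0) case.
f = c0 ⇒ A·f(k+1) − B(k−1)·f(k) − C = -1. The system {-1 = 0} is inconsistent; no antidifference.

none — t_k is not Gosper-summable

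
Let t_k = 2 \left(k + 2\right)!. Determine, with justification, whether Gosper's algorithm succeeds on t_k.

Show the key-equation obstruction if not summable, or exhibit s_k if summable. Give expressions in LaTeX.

t_(k+1)/t_k = k + 3.
Take A(k)=k + 3, B(k)=1, C(k)=1.
Key eq: (k + 3)·f(k+1) = (1)·f(k) + (1).
Bound: deg f ≤ -1.
d = -1 < 0 ⇒ no nonzero polynomial f; not summable.

No — key equation has no polynomial f.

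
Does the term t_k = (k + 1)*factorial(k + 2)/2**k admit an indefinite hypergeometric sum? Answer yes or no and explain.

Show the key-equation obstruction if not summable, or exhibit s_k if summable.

Ratio r(k) = (k + 2)*(k + 3)/(2*(k + 1)).
A = k/2 + 3/2, B = 1, C = k + 1.
Set up (k/2 + 3/2)·f(k+1) − (1)·f(k) − (k + 1) = 0.
From deg A=1, deg B=0, deg C=1: d=0.
Solving with deg f ≤ 0: f(k) = 2.
Get s_k = R·t_k = 2**(1 - k)*factorial(k + 2) with R(k) = B(k−1)f(k)/C(k) = 2/(k + 1).
Verify: (k + 1)*factorial(k + 2)/2**k matches t_k.

Yes. s_k = 2**(1 - k)*factorial(k + 2).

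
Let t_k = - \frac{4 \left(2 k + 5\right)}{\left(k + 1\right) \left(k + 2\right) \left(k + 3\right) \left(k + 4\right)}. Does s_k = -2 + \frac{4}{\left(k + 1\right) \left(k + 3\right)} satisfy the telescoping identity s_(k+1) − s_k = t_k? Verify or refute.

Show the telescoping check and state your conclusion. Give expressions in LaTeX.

s_(k+1) = -2 + 4/((k + 2)*(k + 4))
s_(k+1) − s_k = 4*(-2*k - 5)/(k**4 + 10*k**3 + 35*k**2 + 50*k + 24)
(s_(k+1) − s_k) − t_k = 0

valid; difference matches t_k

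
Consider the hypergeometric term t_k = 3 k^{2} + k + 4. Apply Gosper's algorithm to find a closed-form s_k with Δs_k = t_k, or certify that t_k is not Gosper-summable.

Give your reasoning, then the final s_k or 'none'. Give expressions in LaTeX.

Ratio r(k) = (k + 3*(k + 1)**2 + 5)/(3*k**2 + k + 4).
So A=1 and B=1, with C=k**2 + k/3 + 4/3.
f must satisfy (1)·f(k+1) − (1)·f(k) = k**2 + k/3 + 4/3.
Degrees (0,0,2) ⇒ d ≤ 3.
Match coefficients ⇒ f(k) = k*(k**2 - k + 4)/3.
So s_k = (B(k−1)f/C)·t_k = (k*(k**2 - k + 4)/(3*k**2 + k + 4))·t_k = k*(k**2 - k + 4).
Δs = 3*k**2 + k + 4, as required.

s_k = k \left(k^{2} - k + 4\right)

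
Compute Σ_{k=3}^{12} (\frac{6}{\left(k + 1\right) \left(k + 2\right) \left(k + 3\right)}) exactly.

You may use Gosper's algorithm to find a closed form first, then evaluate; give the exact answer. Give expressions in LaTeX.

Σ = 19/140

Compute t_(k+1)/t_k: get (k + 1)/(k + 4).
Gosper form: A/B · C(k+1)/C(k) with A=k + 1, B=k + 4, C=1.
f must satisfy (k + 1)·f(k+1) − (k + 3)·f(k) = 1.
deg f ≤ 2 (via 1,1,0).
A polynomial solution: f(k) = k*(k + 3)/4.
So s_k = (B(k−1)f/C)·t_k = (k*(k + 3)**2/4)·t_k = 3*k*(k + 3)/(2*(k + 1)*(k + 2)).
Check: Δs_k = 6/(k**3 + 6*k**2 + 11*k + 6). ✓
Evaluate s at k=13 and k=3: 52/35 and 27/20; difference 19/140.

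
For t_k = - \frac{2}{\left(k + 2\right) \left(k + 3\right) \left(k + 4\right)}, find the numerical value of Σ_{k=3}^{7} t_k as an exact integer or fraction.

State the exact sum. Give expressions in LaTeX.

Compute t_(k+1)/t_k: get (k + 2)/(k + 5).
Normal form (A,B,C) = (k + 2, k + 5, 1).
Set up (k + 2)·f(k+1) − (k + 4)·f(k) − (1) = 0.
From deg A=1, deg B=1, deg C=0: d=2.
A polynomial solution: f(k) = k*(k + 5)/12.
Get s_k = R·t_k = k*(-k - 5)/(6*(k + 2)*(k + 3)) with R(k) = B(k−1)f(k)/C(k) = k*(k + 4)*(k + 5)/12.
Check: Δs_k = -2/(k**3 + 9*k**2 + 26*k + 24). ✓
Telescoping: Σ = s_(8) − s_(3) = -26/165 − (-2/15) = -4/165.

Σ = -4/165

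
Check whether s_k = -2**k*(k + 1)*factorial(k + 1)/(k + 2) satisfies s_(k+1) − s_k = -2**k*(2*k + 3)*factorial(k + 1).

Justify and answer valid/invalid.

s_(k+1) = -2**(k + 1)*(k + 2)*factorial(k + 2)/(k + 3)
s_(k+1) − s_k = -2**k*(2*k**3 + 11*k**2 + 20*k + 13)*factorial(k + 1)/((k + 2)*(k + 3))
(s_(k+1) − s_k) − t_k = 2**k*(k + 1)*(2*k + 5)*factorial(k + 1)/((k + 2)*(k + 3))

Invalid: residual 2**k*(k + 1)*(2*k + 5)*factorial(k + 1)/((k + 2)*(k + 3)) ≠ 0.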